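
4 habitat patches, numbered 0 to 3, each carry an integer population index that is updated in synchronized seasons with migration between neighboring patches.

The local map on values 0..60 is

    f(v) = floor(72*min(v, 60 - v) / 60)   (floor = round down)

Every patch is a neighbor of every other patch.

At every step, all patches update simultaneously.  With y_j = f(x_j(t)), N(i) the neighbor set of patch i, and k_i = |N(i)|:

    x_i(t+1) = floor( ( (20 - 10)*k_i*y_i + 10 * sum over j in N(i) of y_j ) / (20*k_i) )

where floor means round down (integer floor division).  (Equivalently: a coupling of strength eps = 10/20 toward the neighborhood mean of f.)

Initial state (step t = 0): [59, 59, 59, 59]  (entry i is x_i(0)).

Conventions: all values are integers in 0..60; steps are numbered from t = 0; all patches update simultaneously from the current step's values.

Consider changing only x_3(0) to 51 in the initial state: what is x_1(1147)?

Answer: x_1(1147) = 2
Key observation: The state at step 4, [2, 2, 2, 2], reappears at step 5: the system is in a cycle of period 1 from step 4 on.  Therefore the state at step 1147 equals the state at step 4 + ((1147 - 4) mod 1) = 4, which is [2, 2, 2, 2].

Derivation:
t=0: [59, 59, 59, 51]
t=1: [2, 2, 2, 5]
t=2: [2, 2, 2, 4]
t=3: [2, 2, 2, 3]
t=4: [2, 2, 2, 2]
t=5: [2, 2, 2, 2]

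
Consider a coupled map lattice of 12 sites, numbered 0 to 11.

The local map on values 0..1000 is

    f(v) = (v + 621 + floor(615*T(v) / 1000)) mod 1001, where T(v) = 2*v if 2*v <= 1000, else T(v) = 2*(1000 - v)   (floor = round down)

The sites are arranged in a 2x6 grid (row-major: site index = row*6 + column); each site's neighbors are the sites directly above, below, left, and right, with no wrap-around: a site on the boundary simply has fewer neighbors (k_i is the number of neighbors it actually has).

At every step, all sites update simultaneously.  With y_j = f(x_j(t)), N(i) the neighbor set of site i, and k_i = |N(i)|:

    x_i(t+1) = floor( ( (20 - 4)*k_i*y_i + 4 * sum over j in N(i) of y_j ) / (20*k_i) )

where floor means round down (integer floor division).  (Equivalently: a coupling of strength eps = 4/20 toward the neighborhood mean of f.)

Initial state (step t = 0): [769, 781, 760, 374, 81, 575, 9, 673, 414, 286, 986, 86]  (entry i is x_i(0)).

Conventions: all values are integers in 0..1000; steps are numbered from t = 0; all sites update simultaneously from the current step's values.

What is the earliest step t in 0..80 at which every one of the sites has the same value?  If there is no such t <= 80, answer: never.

Answer: 6
Key observation: Synchronization is absorbing here: once all sites are equal they stay equal, and step 6 is the first all-equal step.

Derivation:
t=0: [769, 781, 760, 374, 81, 575, 9, 673, 414, 286, 986, 86]  (not all equal)
t=1: [669, 672, 651, 478, 760, 734, 649, 679, 542, 313, 623, 783]  (not all equal)
t=2: [696, 695, 700, 660, 678, 679, 698, 695, 694, 394, 675, 673]  (not all equal)
t=3: [689, 689, 689, 683, 694, 693, 689, 689, 677, 537, 681, 694]  (not all equal)
t=4: [691, 691, 691, 694, 690, 690, 691, 691, 695, 719, 694, 690]  (not all equal)
t=5: [691, 691, 690, 689, 690, 691, 691, 690, 689, 685, 689, 690]  (not all equal)
t=6: [691, 691, 691, 691, 691, 691, 691, 691, 691, 691, 691, 691]  (all equal)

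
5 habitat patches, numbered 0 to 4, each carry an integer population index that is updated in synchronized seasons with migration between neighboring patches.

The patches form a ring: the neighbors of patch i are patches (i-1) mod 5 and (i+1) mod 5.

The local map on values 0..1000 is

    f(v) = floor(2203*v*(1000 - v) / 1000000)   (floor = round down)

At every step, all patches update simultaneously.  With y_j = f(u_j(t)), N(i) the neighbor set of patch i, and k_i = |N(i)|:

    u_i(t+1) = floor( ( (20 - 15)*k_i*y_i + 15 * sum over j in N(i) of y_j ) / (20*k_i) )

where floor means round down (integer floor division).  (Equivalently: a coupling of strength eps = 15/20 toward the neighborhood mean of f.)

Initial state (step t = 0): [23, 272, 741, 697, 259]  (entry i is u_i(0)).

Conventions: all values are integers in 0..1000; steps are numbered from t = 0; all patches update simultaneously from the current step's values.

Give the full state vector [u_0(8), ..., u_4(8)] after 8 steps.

Simulating step by step:
t=0: [23, 272, 741, 697, 259]
t=1: [334, 285, 443, 432, 298]
t=2: [463, 499, 506, 511, 501]
t=3: [549, 548, 550, 550, 548]
t=4: [545, 545, 545, 545, 545]
t=5: [546, 546, 546, 546, 546]
t=6: [546, 546, 546, 546, 546]
t=7: [546, 546, 546, 546, 546]
t=8: [546, 546, 546, 546, 546]

Answer: [546, 546, 546, 546, 546]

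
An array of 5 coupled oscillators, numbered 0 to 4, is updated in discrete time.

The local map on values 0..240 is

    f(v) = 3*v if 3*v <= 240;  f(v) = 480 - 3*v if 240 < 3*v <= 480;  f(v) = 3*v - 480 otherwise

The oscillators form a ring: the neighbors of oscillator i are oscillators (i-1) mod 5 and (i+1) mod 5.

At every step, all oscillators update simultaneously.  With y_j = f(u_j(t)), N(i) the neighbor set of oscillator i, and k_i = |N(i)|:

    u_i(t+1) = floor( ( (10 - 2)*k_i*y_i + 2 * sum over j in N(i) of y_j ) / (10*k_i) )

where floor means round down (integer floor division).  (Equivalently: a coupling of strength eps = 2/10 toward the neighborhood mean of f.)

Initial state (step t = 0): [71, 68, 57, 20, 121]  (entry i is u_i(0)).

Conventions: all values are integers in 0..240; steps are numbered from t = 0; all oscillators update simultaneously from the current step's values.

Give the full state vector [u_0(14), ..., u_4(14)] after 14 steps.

Answer: [120, 138, 187, 105, 126]

Derivation:
t=0: [71, 68, 57, 20, 121]
t=1: [202, 201, 163, 76, 120]
t=2: [125, 111, 42, 195, 131]
t=3: [107, 140, 126, 105, 90]
t=4: [154, 74, 104, 163, 200]
t=5: [48, 196, 157, 36, 98]
t=6: [144, 101, 28, 105, 174]
t=7: [60, 154, 101, 144, 54]
t=8: [162, 50, 148, 72, 152]
t=9: [22, 124, 65, 178, 41]
t=10: [75, 112, 172, 75, 110]
t=11: [209, 141, 65, 198, 165]
t=12: [124, 79, 173, 112, 38]
t=13: [121, 204, 69, 130, 116]
t=14: [120, 138, 187, 105, 126]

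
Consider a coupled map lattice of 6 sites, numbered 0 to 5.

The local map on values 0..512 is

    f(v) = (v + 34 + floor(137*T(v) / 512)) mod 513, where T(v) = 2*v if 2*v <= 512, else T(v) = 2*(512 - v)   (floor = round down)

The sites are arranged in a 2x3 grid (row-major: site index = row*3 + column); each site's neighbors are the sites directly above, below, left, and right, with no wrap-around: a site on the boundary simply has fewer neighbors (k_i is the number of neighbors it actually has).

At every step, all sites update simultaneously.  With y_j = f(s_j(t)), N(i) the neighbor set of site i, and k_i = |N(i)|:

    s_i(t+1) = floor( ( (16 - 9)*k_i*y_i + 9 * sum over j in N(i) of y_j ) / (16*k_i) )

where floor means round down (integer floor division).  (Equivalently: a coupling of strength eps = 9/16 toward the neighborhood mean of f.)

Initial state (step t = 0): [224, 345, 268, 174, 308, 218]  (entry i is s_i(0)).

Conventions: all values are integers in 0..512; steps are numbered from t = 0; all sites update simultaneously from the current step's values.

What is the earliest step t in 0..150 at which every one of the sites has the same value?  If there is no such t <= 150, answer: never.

Answer: 14
Key observation: Synchronization is absorbing here: once all sites are equal they stay equal, and step 14 is the first all-equal step.

Derivation:
t=0: [224, 345, 268, 174, 308, 218]  (not all equal)
t=1: [381, 441, 424, 364, 410, 409]  (not all equal)
t=2: [490, 503, 505, 485, 496, 499]  (not all equal)
t=3: [23, 26, 27, 21, 24, 26]  (not all equal)
t=4: [69, 72, 73, 67, 70, 72]  (not all equal)
t=5: [139, 142, 144, 138, 141, 143]  (not all equal)
t=6: [247, 250, 253, 246, 249, 252]  (not all equal)
t=7: [413, 417, 420, 412, 416, 419]  (not all equal)
t=8: [499, 501, 502, 499, 500, 502]  (not all equal)
t=9: [26, 27, 27, 26, 27, 27]  (not all equal)
t=10: [73, 74, 75, 73, 74, 75]  (not all equal)
t=11: [146, 147, 148, 146, 147, 148]  (not all equal)
t=12: [258, 259, 260, 258, 259, 260]  (not all equal)
t=13: [427, 427, 428, 427, 427, 428]  (not all equal)
t=14: [506, 506, 506, 506, 506, 506]  (all equal)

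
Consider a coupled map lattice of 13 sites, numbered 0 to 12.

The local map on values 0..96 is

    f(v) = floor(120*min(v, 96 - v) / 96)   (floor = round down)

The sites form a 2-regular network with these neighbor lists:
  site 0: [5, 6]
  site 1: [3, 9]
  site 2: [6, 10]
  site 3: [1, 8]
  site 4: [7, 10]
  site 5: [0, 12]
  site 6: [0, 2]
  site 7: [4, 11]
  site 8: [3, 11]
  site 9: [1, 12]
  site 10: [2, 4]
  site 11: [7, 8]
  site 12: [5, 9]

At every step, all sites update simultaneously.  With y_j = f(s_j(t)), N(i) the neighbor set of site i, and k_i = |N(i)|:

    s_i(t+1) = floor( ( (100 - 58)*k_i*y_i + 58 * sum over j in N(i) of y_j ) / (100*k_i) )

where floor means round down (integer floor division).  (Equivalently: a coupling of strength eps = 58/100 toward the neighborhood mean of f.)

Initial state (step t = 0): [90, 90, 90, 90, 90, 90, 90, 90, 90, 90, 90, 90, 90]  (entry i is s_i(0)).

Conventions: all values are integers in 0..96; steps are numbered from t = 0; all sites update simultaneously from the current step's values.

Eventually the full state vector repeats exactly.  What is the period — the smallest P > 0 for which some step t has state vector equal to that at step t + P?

Answer: 6
Key observation: The state at step 12, [56, 56, 56, 56, 56, 56, 56, 56, 56, 56, 56, 56, 56], reappears at step 18 — and no state repeats earlier — so the cycle the system enters has period 6.

Derivation:
t=0: [90, 90, 90, 90, 90, 90, 90, 90, 90, 90, 90, 90, 90]
t=1: [7, 7, 7, 7, 7, 7, 7, 7, 7, 7, 7, 7, 7]
t=2: [8, 8, 8, 8, 8, 8, 8, 8, 8, 8, 8, 8, 8]
t=3: [10, 10, 10, 10, 10, 10, 10, 10, 10, 10, 10, 10, 10]
t=4: [12, 12, 12, 12, 12, 12, 12, 12, 12, 12, 12, 12, 12]
t=5: [15, 15, 15, 15, 15, 15, 15, 15, 15, 15, 15, 15, 15]
t=6: [18, 18, 18, 18, 18, 18, 18, 18, 18, 18, 18, 18, 18]
t=7: [22, 22, 22, 22, 22, 22, 22, 22, 22, 22, 22, 22, 22]
t=8: [27, 27, 27, 27, 27, 27, 27, 27, 27, 27, 27, 27, 27]
t=9: [33, 33, 33, 33, 33, 33, 33, 33, 33, 33, 33, 33, 33]
t=10: [41, 41, 41, 41, 41, 41, 41, 41, 41, 41, 41, 41, 41]
t=11: [51, 51, 51, 51, 51, 51, 51, 51, 51, 51, 51, 51, 51]
t=12: [56, 56, 56, 56, 56, 56, 56, 56, 56, 56, 56, 56, 56]
t=13: [50, 50, 50, 50, 50, 50, 50, 50, 50, 50, 50, 50, 50]
t=14: [57, 57, 57, 57, 57, 57, 57, 57, 57, 57, 57, 57, 57]
t=15: [48, 48, 48, 48, 48, 48, 48, 48, 48, 48, 48, 48, 48]
t=16: [60, 60, 60, 60, 60, 60, 60, 60, 60, 60, 60, 60, 60]
t=17: [45, 45, 45, 45, 45, 45, 45, 45, 45, 45, 45, 45, 45]
t=18: [56, 56, 56, 56, 56, 56, 56, 56, 56, 56, 56, 56, 56]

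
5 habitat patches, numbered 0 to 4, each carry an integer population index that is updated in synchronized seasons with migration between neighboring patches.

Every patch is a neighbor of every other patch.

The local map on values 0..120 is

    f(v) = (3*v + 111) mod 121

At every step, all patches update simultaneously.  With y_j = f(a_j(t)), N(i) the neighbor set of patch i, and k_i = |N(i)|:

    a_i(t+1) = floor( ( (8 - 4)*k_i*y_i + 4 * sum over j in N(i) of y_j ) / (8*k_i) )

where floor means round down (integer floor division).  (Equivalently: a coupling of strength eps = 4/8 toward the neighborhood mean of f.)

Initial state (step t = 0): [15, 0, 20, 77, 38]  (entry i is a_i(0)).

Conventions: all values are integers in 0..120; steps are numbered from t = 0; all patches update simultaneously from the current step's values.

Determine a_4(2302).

Answer: a_4(2302) = 30
Key observation: The state at step 34, [113, 115, 113, 114, 113], reappears at step 39: the system is in a cycle of period 5 from step 34 on.  Therefore the state at step 2302 equals the state at step 34 + ((2302 - 34) mod 5) = 37, which is [30, 32, 30, 31, 30].

Derivation:
t=0: [15, 0, 20, 77, 38]
t=1: [63, 91, 68, 87, 89]
t=2: [43, 29, 49, 25, 27]
t=3: [88, 72, 49, 67, 70]
t=4: [37, 64, 38, 59, 62]
t=5: [83, 68, 84, 63, 66]
t=6: [83, 66, 39, 61, 64]
t=7: [94, 75, 90, 70, 73]
t=8: [49, 73, 45, 68, 71]
t=9: [38, 65, 34, 60, 63]
t=10: [84, 69, 80, 64, 67]
t=11: [39, 68, 80, 62, 65]
t=12: [91, 78, 91, 71, 75]
t=13: [48, 78, 48, 70, 75]
t=14: [42, 76, 42, 67, 73]
t=15: [104, 97, 104, 87, 93]
t=16: [46, 39, 46, 27, 34]
t=17: [38, 75, 38, 62, 70]
t=18: [93, 89, 93, 75, 84]
t=19: [30, 26, 30, 55, 20]
t=20: [69, 64, 69, 51, 57]
t=21: [62, 57, 62, 42, 49]
t=22: [55, 50, 55, 78, 41]
t=23: [50, 45, 50, 76, 80]
t=24: [38, 32, 38, 67, 71]
t=25: [94, 88, 94, 82, 86]
t=26: [35, 28, 35, 67, 26]
t=27: [85, 78, 85, 76, 75]
t=28: [38, 76, 38, 73, 72]
t=29: [98, 96, 98, 92, 91]
t=30: [36, 34, 36, 29, 28]
t=31: [91, 89, 91, 83, 82]
t=32: [44, 41, 44, 80, 79]
t=33: [41, 83, 41, 82, 81]
t=34: [113, 115, 113, 114, 113]
t=35: [88, 90, 88, 89, 88]
t=36: [13, 15, 13, 14, 13]
t=37: [30, 32, 30, 31, 30]
t=38: [81, 83, 81, 82, 81]
t=39: [113, 115, 113, 114, 113]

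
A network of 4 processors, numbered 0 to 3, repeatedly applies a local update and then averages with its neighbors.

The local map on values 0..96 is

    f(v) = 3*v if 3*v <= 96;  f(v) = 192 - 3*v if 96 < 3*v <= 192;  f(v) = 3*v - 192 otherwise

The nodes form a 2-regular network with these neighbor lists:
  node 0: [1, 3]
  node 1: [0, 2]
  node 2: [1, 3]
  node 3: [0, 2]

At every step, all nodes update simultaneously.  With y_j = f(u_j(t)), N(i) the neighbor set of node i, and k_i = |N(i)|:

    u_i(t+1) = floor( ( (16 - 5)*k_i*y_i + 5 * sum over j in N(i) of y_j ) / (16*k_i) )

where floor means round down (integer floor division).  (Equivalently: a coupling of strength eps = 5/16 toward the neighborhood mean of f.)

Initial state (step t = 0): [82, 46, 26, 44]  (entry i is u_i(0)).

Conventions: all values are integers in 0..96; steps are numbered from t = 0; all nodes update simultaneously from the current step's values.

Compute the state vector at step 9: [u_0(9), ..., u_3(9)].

Answer: [49, 51, 69, 51]

Derivation:
t=0: [82, 46, 26, 44]
t=1: [54, 57, 71, 61]
t=2: [25, 22, 19, 14]
t=3: [68, 66, 56, 49]
t=4: [16, 9, 24, 36]
t=5: [50, 37, 66, 76]
t=6: [47, 63, 22, 32]
t=7: [50, 20, 60, 84]
t=8: [47, 49, 27, 49]
t=9: [49, 51, 69, 51]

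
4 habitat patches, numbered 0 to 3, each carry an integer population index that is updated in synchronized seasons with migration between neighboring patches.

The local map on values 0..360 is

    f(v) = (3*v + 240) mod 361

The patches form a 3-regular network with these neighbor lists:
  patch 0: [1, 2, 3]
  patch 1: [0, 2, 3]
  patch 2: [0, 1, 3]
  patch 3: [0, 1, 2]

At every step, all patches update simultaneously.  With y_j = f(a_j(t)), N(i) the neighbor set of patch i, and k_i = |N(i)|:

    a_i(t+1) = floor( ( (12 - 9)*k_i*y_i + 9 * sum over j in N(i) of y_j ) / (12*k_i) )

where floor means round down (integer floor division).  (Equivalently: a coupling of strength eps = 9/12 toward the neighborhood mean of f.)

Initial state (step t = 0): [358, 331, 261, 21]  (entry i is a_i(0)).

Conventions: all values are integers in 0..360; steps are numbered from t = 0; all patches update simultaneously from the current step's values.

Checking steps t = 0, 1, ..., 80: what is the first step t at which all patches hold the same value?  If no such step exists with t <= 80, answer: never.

Simulating step by step:
t=0: [358, 331, 261, 21]  (not all equal)
t=1: [246, 246, 246, 246]  (all equal)

Answer: 1
Key observation: Synchronization is absorbing here: once all patches are equal they stay equal, and step 1 is the first all-equal step.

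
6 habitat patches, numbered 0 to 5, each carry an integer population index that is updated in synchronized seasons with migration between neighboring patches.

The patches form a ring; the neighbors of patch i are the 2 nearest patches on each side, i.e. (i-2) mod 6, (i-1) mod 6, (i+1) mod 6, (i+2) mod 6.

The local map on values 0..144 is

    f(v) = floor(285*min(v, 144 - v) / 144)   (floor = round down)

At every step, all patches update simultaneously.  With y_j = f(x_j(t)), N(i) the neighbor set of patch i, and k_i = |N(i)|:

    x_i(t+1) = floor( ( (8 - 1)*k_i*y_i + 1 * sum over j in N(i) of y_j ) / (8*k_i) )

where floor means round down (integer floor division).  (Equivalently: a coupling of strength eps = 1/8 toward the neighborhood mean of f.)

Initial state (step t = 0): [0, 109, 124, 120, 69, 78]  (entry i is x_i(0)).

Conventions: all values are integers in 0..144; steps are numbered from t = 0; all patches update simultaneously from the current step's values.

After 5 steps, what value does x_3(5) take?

Answer: x_3(5) = 79

Derivation:
t=0: [0, 109, 124, 120, 69, 78]
t=1: [11, 67, 42, 52, 125, 121]
t=2: [27, 123, 81, 98, 40, 48]
t=3: [56, 47, 116, 90, 80, 91]
t=4: [108, 93, 61, 104, 121, 104]
t=5: [72, 98, 114, 79, 50, 78]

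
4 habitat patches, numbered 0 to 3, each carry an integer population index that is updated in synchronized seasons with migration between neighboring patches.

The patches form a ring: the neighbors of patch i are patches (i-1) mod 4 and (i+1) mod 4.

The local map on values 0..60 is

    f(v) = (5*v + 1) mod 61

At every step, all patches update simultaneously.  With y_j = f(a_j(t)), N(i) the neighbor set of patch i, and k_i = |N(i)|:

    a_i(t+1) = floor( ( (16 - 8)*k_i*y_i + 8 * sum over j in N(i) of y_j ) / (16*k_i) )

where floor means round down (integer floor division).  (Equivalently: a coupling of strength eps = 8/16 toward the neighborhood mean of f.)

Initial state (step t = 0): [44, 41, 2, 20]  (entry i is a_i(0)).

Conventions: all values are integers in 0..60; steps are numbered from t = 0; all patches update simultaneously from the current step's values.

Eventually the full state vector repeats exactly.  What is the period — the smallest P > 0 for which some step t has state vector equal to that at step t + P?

Answer: 22
Key observation: The state at step 22, [36, 35, 36, 37], reappears at step 44 — and no state repeats earlier — so the cycle the system enters has period 22.

Derivation:
t=0: [44, 41, 2, 20]
t=1: [34, 23, 21, 32]
t=2: [48, 51, 46, 43]
t=3: [40, 32, 35, 43]
t=4: [27, 37, 45, 34]
t=5: [20, 15, 34, 38]
t=6: [25, 29, 30, 26]
t=7: [10, 20, 22, 12]
t=8: [35, 45, 35, 25]
t=9: [38, 48, 38, 29]
t=10: [24, 33, 24, 16]
t=11: [46, 52, 46, 40]
t=12: [32, 32, 32, 33]
t=13: [40, 39, 40, 41]
t=14: [18, 15, 18, 20]
t=15: [28, 22, 28, 35]
t=16: [35, 34, 35, 36]
t=17: [54, 51, 54, 56]
t=18: [25, 19, 25, 32]
t=19: [20, 19, 20, 21]
t=20: [40, 37, 40, 42]
t=21: [16, 10, 16, 23]
t=22: [36, 35, 36, 37]
t=23: [43, 56, 43, 31]
t=24: [34, 35, 34, 33]
t=25: [49, 51, 49, 46]
t=26: [16, 7, 16, 25]
t=27: [20, 28, 20, 12]
t=28: [24, 29, 24, 20]
t=29: [46, 42, 46, 50]
t=30: [32, 38, 32, 27]
t=31: [25, 23, 25, 26]
t=32: [18, 29, 18, 6]
t=33: [28, 27, 28, 30]
t=34: [20, 16, 20, 24]
t=35: [40, 30, 40, 50]
t=36: [18, 23, 18, 12]
t=37: [28, 42, 28, 15]
t=38: [20, 23, 20, 17]
t=39: [40, 47, 40, 32]
t=40: [32, 35, 32, 28]
t=41: [37, 46, 37, 29]
t=42: [19, 25, 19, 13]
t=43: [19, 19, 19, 20]
t=44: [36, 35, 36, 37]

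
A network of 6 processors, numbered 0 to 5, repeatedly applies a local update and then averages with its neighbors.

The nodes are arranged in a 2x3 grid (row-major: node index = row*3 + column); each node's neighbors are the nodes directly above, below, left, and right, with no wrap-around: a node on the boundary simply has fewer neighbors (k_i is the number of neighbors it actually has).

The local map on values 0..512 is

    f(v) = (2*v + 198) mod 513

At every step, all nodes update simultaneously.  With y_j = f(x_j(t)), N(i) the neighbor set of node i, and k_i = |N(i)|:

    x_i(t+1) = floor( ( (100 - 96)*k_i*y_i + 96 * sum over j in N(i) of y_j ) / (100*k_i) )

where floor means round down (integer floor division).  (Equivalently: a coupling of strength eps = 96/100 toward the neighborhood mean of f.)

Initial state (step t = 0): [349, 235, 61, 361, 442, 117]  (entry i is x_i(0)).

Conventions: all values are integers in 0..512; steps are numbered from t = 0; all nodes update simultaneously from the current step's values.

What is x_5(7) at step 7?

Simulating step by step:
t=0: [349, 235, 61, 361, 442, 117]
t=1: [285, 249, 294, 227, 320, 197]
t=2: [164, 280, 136, 283, 141, 290]
t=3: [238, 317, 263, 246, 262, 466]
t=4: [244, 198, 211, 184, 200, 205]
t=5: [71, 120, 88, 125, 76, 95]
t=6: [438, 358, 411, 349, 421, 363]
t=7: [378, 198, 410, 45, 382, 266]

Answer: x_5(7) = 266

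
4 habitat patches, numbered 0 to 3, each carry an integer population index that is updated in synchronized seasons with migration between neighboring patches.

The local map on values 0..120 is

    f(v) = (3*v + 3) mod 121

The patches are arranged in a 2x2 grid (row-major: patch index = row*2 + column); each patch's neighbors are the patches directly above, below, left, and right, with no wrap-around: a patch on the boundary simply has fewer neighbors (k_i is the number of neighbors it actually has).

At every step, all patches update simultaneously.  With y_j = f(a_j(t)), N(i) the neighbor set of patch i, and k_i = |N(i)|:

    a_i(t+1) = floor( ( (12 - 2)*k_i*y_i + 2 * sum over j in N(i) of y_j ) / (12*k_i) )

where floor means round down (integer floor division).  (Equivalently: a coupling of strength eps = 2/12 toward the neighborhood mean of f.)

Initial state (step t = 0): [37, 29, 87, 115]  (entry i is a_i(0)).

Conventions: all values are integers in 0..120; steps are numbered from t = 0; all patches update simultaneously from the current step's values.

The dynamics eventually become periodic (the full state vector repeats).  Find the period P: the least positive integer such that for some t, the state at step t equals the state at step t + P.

Answer: 5
Key observation: The state at step 94, [22, 22, 22, 22], reappears at step 99 — and no state repeats earlier — so the cycle the system enters has period 5.

Derivation:
t=0: [37, 29, 87, 115]
t=1: [104, 93, 36, 97]
t=2: [73, 43, 102, 55]
t=3: [90, 21, 68, 45]
t=4: [38, 59, 75, 26]
t=5: [111, 65, 105, 81]
t=6: [91, 72, 71, 16]
t=7: [44, 88, 86, 58]
t=8: [15, 26, 21, 50]
t=9: [52, 74, 61, 38]
t=10: [45, 99, 67, 111]
t=11: [25, 57, 78, 90]
t=12: [79, 53, 105, 39]
t=13: [108, 54, 83, 109]
t=14: [75, 51, 22, 77]
t=15: [97, 47, 75, 102]
t=16: [54, 29, 99, 66]
t=17: [49, 85, 58, 79]
t=18: [30, 25, 59, 105]
t=19: [88, 79, 63, 74]
t=20: [36, 109, 69, 102]
t=21: [107, 88, 89, 70]
t=22: [72, 35, 37, 81]
t=23: [100, 98, 103, 21]
t=24: [61, 56, 68, 65]
t=25: [65, 53, 83, 75]
t=26: [68, 49, 23, 93]
t=27: [80, 34, 70, 41]
t=28: [17, 88, 77, 20]
t=29: [56, 30, 103, 64]
t=30: [55, 87, 68, 75]
t=31: [48, 31, 84, 98]
t=32: [30, 86, 17, 54]
t=33: [83, 27, 56, 42]
t=34: [19, 71, 43, 17]
t=35: [58, 88, 18, 53]
t=36: [53, 28, 55, 41]
t=37: [45, 76, 43, 15]
t=38: [24, 97, 14, 50]
t=39: [70, 52, 46, 34]
t=40: [81, 48, 33, 92]
t=41: [14, 25, 88, 41]
t=42: [46, 69, 25, 12]
t=43: [30, 79, 69, 46]
t=44: [94, 108, 83, 34]
t=45: [43, 83, 20, 95]
t=46: [15, 13, 57, 44]
t=47: [47, 40, 49, 19]
t=48: [21, 8, 31, 52]
t=49: [65, 31, 88, 41]
t=50: [74, 86, 27, 14]
t=51: [95, 28, 82, 46]
t=52: [46, 78, 11, 24]
t=53: [29, 104, 37, 75]
t=54: [90, 77, 111, 104]
t=55: [43, 102, 87, 78]
t=56: [16, 66, 28, 104]
t=57: [56, 77, 82, 74]
t=58: [51, 107, 18, 96]
t=59: [40, 75, 54, 52]
t=60: [14, 92, 40, 44]
t=61: [40, 35, 6, 14]
t=62: [12, 93, 21, 48]
t=63: [41, 38, 60, 30]
t=64: [19, 105, 59, 92]
t=65: [61, 71, 57, 42]
t=66: [66, 85, 50, 19]
t=67: [70, 25, 38, 54]
t=68: [92, 76, 108, 52]
t=69: [47, 97, 77, 47]
t=70: [32, 47, 98, 32]
t=71: [89, 35, 62, 89]
t=72: [38, 94, 61, 38]
t=73: [106, 55, 73, 106]
t=74: [78, 52, 97, 78]
t=75: [104, 51, 62, 104]
t=76: [69, 41, 68, 69]
t=77: [81, 19, 86, 81]
t=78: [9, 50, 16, 9]
t=79: [31, 31, 47, 31]
t=80: [89, 96, 35, 89]
t=81: [36, 45, 94, 36]
t=82: [97, 32, 54, 97]
t=83: [55, 91, 45, 55]
t=84: [43, 36, 22, 43]
t=85: [24, 94, 59, 24]
t=86: [71, 48, 61, 71]
t=87: [86, 37, 70, 86]
t=88: [33, 98, 79, 33]
t=89: [99, 62, 116, 99]
t=90: [63, 66, 100, 63]
t=91: [70, 78, 62, 70]
t=92: [92, 112, 72, 92]
t=93: [47, 87, 87, 47]
t=94: [22, 22, 22, 22]
t=95: [69, 69, 69, 69]
t=96: [89, 89, 89, 89]
t=97: [28, 28, 28, 28]
t=98: [87, 87, 87, 87]
t=99: [22, 22, 22, 22]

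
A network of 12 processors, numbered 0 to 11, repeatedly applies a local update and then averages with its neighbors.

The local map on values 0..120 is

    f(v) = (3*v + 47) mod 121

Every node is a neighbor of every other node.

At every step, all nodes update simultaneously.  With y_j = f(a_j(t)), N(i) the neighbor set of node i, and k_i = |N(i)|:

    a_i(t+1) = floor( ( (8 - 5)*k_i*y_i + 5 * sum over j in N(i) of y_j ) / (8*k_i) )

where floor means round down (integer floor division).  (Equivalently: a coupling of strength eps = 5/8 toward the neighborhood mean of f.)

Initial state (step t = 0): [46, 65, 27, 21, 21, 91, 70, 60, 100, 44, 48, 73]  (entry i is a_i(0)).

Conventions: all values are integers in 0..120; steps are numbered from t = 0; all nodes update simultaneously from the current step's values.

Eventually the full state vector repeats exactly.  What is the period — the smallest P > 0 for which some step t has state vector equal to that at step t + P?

Answer: 5
Key observation: The state at step 31, [38, 47, 48, 45, 45, 40, 48, 43, 43, 33, 39, 50], reappears at step 36 — and no state repeats earlier — so the cycle the system enters has period 5.

Derivation:
t=0: [46, 65, 27, 21, 21, 91, 70, 60, 100, 44, 48, 73]
t=1: [62, 42, 44, 77, 77, 67, 47, 76, 75, 60, 64, 50]
t=2: [77, 58, 59, 52, 52, 43, 62, 51, 51, 75, 79, 65]
t=3: [56, 77, 78, 71, 71, 62, 81, 70, 70, 55, 58, 45]
t=4: [66, 48, 49, 42, 42, 72, 52, 41, 41, 65, 68, 56]
t=5: [32, 53, 54, 48, 48, 38, 57, 47, 47, 31, 34, 61]
t=6: [50, 70, 71, 65, 65, 56, 74, 64, 64, 49, 52, 77]
t=7: [61, 42, 43, 37, 37, 67, 45, 74, 74, 60, 63, 48]
t=8: [74, 56, 57, 51, 51, 41, 59, 48, 48, 73, 76, 62]
t=9: [56, 77, 78, 72, 72, 63, 80, 69, 69, 55, 58, 83]
t=10: [66, 47, 48, 43, 43, 72, 50, 40, 40, 65, 68, 53]
t=11: [31, 51, 52, 47, 47, 36, 54, 44, 44, 30, 33, 57]
t=12: [45, 64, 65, 60, 60, 50, 67, 57, 57, 44, 47, 70]
t=13: [65, 83, 45, 79, 79, 70, 47, 76, 76, 64, 67, 50]
t=14: [31, 48, 50, 44, 44, 35, 52, 41, 41, 68, 32, 55]
t=15: [40, 57, 59, 53, 53, 44, 60, 50, 50, 37, 41, 63]
t=16: [67, 83, 85, 80, 80, 71, 86, 77, 77, 64, 68, 89]
t=17: [33, 49, 51, 46, 46, 37, 51, 43, 43, 69, 34, 54]
t=18: [45, 60, 62, 57, 57, 49, 62, 54, 54, 41, 46, 65]
t=19: [73, 87, 89, 84, 84, 77, 89, 81, 81, 69, 74, 53]
t=20: [41, 55, 57, 52, 52, 45, 57, 49, 49, 38, 42, 61]
t=21: [67, 80, 82, 77, 77, 70, 82, 74, 74, 64, 68, 86]
t=22: [29, 41, 43, 38, 38, 32, 43, 36, 36, 65, 30, 47]
t=23: [28, 39, 41, 36, 36, 31, 41, 34, 34, 24, 29, 45]
t=24: [30, 41, 43, 38, 38, 33, 43, 36, 36, 65, 31, 47]
t=25: [29, 40, 42, 37, 37, 32, 42, 35, 35, 24, 30, 45]
t=26: [33, 44, 45, 41, 41, 36, 45, 39, 39, 67, 34, 48]
t=27: [37, 48, 49, 45, 45, 40, 49, 43, 43, 31, 38, 52]
t=28: [49, 60, 61, 57, 57, 52, 61, 55, 55, 44, 50, 64]
t=29: [86, 96, 97, 93, 93, 88, 97, 91, 91, 81, 87, 100]
t=30: [74, 84, 85, 81, 81, 76, 85, 79, 79, 69, 75, 87]
t=31: [38, 47, 48, 45, 45, 40, 48, 43, 43, 33, 39, 50]
t=32: [50, 59, 60, 57, 57, 52, 60, 55, 55, 45, 51, 62]
t=33: [86, 95, 96, 93, 93, 88, 96, 91, 91, 81, 87, 98]
t=34: [73, 82, 83, 80, 80, 75, 83, 78, 78, 68, 74, 85]
t=35: [34, 43, 44, 41, 41, 36, 44, 39, 39, 29, 35, 46]
t=36: [38, 47, 48, 45, 45, 40, 48, 43, 43, 33, 39, 50]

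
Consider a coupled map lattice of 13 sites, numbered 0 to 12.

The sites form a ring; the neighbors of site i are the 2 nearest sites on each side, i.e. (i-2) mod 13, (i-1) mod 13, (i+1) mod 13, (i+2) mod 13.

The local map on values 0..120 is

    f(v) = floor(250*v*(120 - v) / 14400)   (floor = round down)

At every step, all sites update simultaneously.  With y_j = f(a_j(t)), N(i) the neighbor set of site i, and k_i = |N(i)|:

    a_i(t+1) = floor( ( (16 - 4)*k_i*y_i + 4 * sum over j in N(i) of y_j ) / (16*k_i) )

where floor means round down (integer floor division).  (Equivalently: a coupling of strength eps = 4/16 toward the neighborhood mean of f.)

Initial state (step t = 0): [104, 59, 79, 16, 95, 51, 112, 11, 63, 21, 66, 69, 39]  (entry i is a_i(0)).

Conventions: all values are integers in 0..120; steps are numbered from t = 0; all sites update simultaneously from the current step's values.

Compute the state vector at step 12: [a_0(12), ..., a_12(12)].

Answer: [62, 62, 62, 62, 62, 62, 62, 62, 62, 62, 62, 62, 62]

Derivation:
t=0: [104, 59, 79, 16, 95, 51, 112, 11, 63, 21, 66, 69, 39]
t=1: [35, 56, 51, 34, 40, 52, 22, 25, 54, 39, 59, 56, 53]
t=2: [53, 60, 59, 52, 54, 57, 41, 44, 57, 54, 61, 60, 60]
t=3: [61, 61, 61, 61, 60, 61, 57, 58, 61, 61, 61, 61, 61]
t=4: [62, 62, 62, 62, 62, 62, 62, 62, 62, 62, 62, 62, 62]
t=5: [62, 62, 62, 62, 62, 62, 62, 62, 62, 62, 62, 62, 62]
t=6: [62, 62, 62, 62, 62, 62, 62, 62, 62, 62, 62, 62, 62]
t=7: [62, 62, 62, 62, 62, 62, 62, 62, 62, 62, 62, 62, 62]
t=8: [62, 62, 62, 62, 62, 62, 62, 62, 62, 62, 62, 62, 62]
t=9: [62, 62, 62, 62, 62, 62, 62, 62, 62, 62, 62, 62, 62]
t=10: [62, 62, 62, 62, 62, 62, 62, 62, 62, 62, 62, 62, 62]
t=11: [62, 62, 62, 62, 62, 62, 62, 62, 62, 62, 62, 62, 62]
t=12: [62, 62, 62, 62, 62, 62, 62, 62, 62, 62, 62, 62, 62]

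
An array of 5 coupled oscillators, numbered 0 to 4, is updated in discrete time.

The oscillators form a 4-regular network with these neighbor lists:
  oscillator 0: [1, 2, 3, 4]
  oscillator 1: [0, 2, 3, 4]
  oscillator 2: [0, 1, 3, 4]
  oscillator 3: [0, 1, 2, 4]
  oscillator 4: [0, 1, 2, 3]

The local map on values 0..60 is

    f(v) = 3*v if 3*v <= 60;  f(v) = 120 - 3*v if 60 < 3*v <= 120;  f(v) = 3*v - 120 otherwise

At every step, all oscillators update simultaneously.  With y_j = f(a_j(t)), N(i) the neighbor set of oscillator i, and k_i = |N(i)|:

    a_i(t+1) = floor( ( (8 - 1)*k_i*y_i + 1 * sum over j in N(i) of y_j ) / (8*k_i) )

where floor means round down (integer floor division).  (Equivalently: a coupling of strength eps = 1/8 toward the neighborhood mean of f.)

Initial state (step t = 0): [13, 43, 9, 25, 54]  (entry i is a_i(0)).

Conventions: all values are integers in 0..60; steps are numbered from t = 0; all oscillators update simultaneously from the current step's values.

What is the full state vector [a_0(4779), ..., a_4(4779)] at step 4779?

Answer: [51, 51, 51, 51, 51]
Key observation: The state at step 24, [33, 33, 33, 33, 33], reappears at step 28: the system is in a cycle of period 4 from step 24 on.  Therefore the state at step 4779 equals the state at step 24 + ((4779 - 24) mod 4) = 27, which is [51, 51, 51, 51, 51].

Derivation:
t=0: [13, 43, 9, 25, 54]
t=1: [37, 12, 27, 43, 40]
t=2: [10, 33, 35, 10, 2]
t=3: [28, 20, 15, 28, 8]
t=4: [36, 56, 44, 36, 26]
t=5: [14, 44, 14, 14, 39]
t=6: [39, 14, 39, 39, 6]
t=7: [4, 37, 4, 4, 17]
t=8: [13, 10, 13, 13, 46]
t=9: [38, 30, 38, 38, 20]
t=10: [8, 28, 8, 8, 54]
t=11: [24, 35, 24, 24, 40]
t=12: [45, 17, 45, 45, 4]
t=13: [16, 46, 16, 16, 13]
t=14: [46, 21, 46, 46, 39]
t=15: [18, 51, 18, 18, 6]
t=16: [52, 34, 52, 52, 21]
t=17: [36, 20, 36, 36, 53]
t=18: [14, 54, 14, 14, 37]
t=19: [40, 40, 40, 40, 13]
t=20: [1, 1, 1, 1, 34]
t=21: [3, 3, 3, 3, 16]
t=22: [10, 10, 10, 10, 43]
t=23: [29, 29, 29, 29, 11]
t=24: [33, 33, 33, 33, 33]
t=25: [21, 21, 21, 21, 21]
t=26: [57, 57, 57, 57, 57]
t=27: [51, 51, 51, 51, 51]
t=28: [33, 33, 33, 33, 33]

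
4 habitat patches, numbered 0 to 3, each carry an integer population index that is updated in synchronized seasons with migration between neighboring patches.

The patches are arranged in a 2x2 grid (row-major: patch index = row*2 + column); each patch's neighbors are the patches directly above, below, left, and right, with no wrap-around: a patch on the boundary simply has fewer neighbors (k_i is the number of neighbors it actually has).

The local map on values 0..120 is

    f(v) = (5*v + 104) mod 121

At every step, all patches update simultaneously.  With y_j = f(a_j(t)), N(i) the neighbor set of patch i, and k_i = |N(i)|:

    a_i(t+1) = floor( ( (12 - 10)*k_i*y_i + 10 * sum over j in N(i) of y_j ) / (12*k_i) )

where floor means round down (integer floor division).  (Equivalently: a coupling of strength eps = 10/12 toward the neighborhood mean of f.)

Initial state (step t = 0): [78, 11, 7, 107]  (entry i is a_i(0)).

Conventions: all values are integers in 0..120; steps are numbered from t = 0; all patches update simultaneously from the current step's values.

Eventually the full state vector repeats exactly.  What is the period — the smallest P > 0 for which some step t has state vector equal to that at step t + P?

Simulating step by step:
t=0: [78, 11, 7, 107]
t=1: [25, 24, 21, 29]
t=2: [97, 65, 62, 80]
t=3: [66, 63, 60, 52]
t=4: [52, 39, 36, 40]
t=5: [41, 35, 33, 51]
t=6: [37, 82, 81, 46]
t=7: [30, 62, 62, 38]
t=8: [44, 35, 35, 51]
t=9: [44, 89, 89, 50]
t=10: [67, 91, 91, 72]
t=11: [75, 86, 86, 79]
t=12: [61, 62, 62, 44]
t=13: [50, 61, 61, 56]
t=14: [57, 63, 63, 41]
t=15: [51, 48, 48, 57]
t=16: [104, 76, 76, 89]
t=17: [3, 35, 35, 10]
t=18: [50, 69, 69, 36]
t=19: [90, 78, 78, 78]
t=20: [20, 35, 35, 10]
t=21: [44, 54, 54, 36]
t=22: [22, 53, 53, 16]
t=23: [20, 66, 66, 15]
t=24: [73, 70, 70, 68]
t=25: [93, 93, 93, 89]
t=26: [85, 76, 76, 81]
t=27: [7, 29, 29, 4]
t=28: [8, 9, 9, 6]
t=29: [27, 19, 19, 25]
t=30: [84, 107, 107, 83]
t=31: [35, 36, 36, 34]
t=32: [41, 35, 35, 40]
t=33: [42, 59, 59, 41]
t=34: [42, 63, 63, 41]
t=35: [58, 67, 67, 57]
t=36: [68, 36, 36, 67]
t=37: [48, 72, 72, 47]
t=38: [101, 99, 99, 100]
t=39: [96, 70, 70, 115]
t=40: [92, 87, 87, 88]
t=41: [59, 67, 67, 55]
t=42: [69, 34, 34, 66]
t=43: [41, 70, 70, 38]
t=44: [87, 64, 64, 84]
t=45: [60, 49, 49, 57]
t=46: [96, 45, 45, 93]
t=47: [89, 91, 91, 86]
t=48: [73, 60, 60, 70]
t=49: [51, 88, 88, 49]
t=50: [69, 103, 103, 67]
t=51: [26, 69, 69, 24]
t=52: [90, 104, 104, 88]
t=53: [27, 57, 57, 25]
t=54: [41, 98, 98, 39]
t=55: [102, 70, 70, 101]
t=56: [77, 20, 20, 76]
t=57: [70, 15, 15, 69]
t=58: [63, 83, 83, 62]
t=59: [38, 50, 50, 37]
t=60: [102, 59, 59, 101]
t=61: [31, 11, 11, 30]
t=62: [34, 18, 18, 33]
t=63: [66, 36, 36, 65]
t=64: [46, 64, 64, 46]
t=65: [66, 86, 86, 66]
t=66: [53, 67, 67, 53]
t=67: [64, 17, 17, 64]
t=68: [66, 62, 62, 66]
t=69: [54, 67, 67, 54]
t=70: [65, 21, 21, 65]
t=71: [84, 69, 69, 84]
t=72: [78, 47, 47, 78]
t=73: [82, 24, 24, 82]
t=74: [90, 42, 42, 90]
t=75: [71, 70, 70, 71]
t=76: [91, 95, 95, 91]
t=77: [91, 78, 78, 91]
t=78: [20, 64, 64, 20]
t=79: [64, 79, 79, 64]
t=80: [22, 53, 53, 22]
t=81: [20, 78, 78, 20]
t=82: [22, 70, 70, 22]
t=83: [91, 92, 92, 91]
t=84: [79, 75, 75, 79]
t=85: [99, 31, 31, 99]
t=86: [33, 98, 98, 33]
t=87: [96, 40, 40, 96]
t=88: [68, 93, 93, 68]
t=89: [84, 81, 81, 84]
t=90: [27, 37, 37, 27]
t=91: [58, 106, 106, 58]
t=92: [29, 30, 30, 29]
t=93: [11, 7, 7, 11]
t=94: [21, 34, 34, 21]
t=95: [41, 78, 78, 41]
t=96: [19, 57, 57, 19]
t=97: [34, 69, 69, 34]
t=98: [77, 41, 41, 77]
t=99: [56, 15, 15, 56]
t=100: [51, 27, 27, 51]
t=101: [117, 117, 117, 117]
t=102: [84, 84, 84, 84]
t=103: [40, 40, 40, 40]
t=104: [62, 62, 62, 62]
t=105: [51, 51, 51, 51]
t=106: [117, 117, 117, 117]

Answer: 5
Key observation: The state at step 101, [117, 117, 117, 117], reappears at step 106 — and no state repeats earlier — so the cycle the system enters has period 5.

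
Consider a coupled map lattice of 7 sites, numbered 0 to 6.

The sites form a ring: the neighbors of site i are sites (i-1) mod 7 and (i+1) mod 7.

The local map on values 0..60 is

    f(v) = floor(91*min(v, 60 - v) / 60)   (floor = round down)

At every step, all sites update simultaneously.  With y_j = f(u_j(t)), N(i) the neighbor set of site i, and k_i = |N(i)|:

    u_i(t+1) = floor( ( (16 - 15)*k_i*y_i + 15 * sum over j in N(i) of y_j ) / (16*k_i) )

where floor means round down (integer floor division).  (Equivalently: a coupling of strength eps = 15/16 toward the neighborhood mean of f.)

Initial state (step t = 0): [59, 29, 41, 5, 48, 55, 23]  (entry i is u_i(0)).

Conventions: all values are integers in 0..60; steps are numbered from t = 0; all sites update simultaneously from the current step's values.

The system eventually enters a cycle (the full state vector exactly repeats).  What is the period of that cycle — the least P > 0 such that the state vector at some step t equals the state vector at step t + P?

Answer: 8
Key observation: The state at step 23, [40, 41, 43, 43, 43, 41, 40], reappears at step 31 — and no state repeats earlier — so the cycle the system enters has period 8.

Derivation:
t=0: [59, 29, 41, 5, 48, 55, 23]
t=1: [36, 16, 25, 22, 7, 24, 5]
t=2: [16, 35, 29, 24, 32, 10, 34]
t=3: [37, 33, 36, 42, 26, 38, 20]
t=4: [34, 35, 33, 36, 30, 34, 33]
t=5: [38, 39, 36, 42, 37, 42, 39]
t=6: [31, 34, 29, 34, 27, 32, 30]
t=7: [42, 42, 39, 41, 40, 42, 42]
t=8: [27, 28, 27, 30, 27, 28, 27]
t=9: [40, 40, 43, 40, 43, 40, 40]
t=10: [30, 27, 29, 25, 29, 27, 30]
t=11: [42, 43, 38, 42, 38, 43, 42]
t=12: [26, 29, 26, 32, 26, 29, 26]
t=13: [40, 39, 42, 39, 42, 39, 40]
t=14: [30, 28, 30, 27, 30, 28, 30]
t=15: [43, 44, 41, 44, 41, 44, 43]
t=16: [24, 26, 24, 27, 24, 26, 24]
t=17: [37, 36, 39, 36, 39, 36, 37]
t=18: [34, 32, 35, 31, 35, 32, 34]
t=19: [40, 38, 42, 37, 42, 38, 40]
t=20: [31, 28, 33, 27, 33, 28, 31]
t=21: [42, 41, 40, 40, 40, 41, 42]
t=22: [27, 28, 29, 30, 29, 28, 27]
t=23: [40, 41, 43, 43, 43, 41, 40]
t=24: [29, 27, 26, 25, 26, 27, 29]
t=25: [41, 40, 38, 38, 38, 40, 41]
t=26: [28, 30, 31, 33, 31, 30, 28]
t=27: [43, 42, 42, 42, 42, 42, 43]
t=28: [25, 26, 27, 27, 27, 26, 25]
t=29: [37, 38, 39, 40, 39, 38, 37]
t=30: [33, 32, 31, 30, 31, 32, 33]
t=31: [40, 41, 43, 43, 43, 41, 40]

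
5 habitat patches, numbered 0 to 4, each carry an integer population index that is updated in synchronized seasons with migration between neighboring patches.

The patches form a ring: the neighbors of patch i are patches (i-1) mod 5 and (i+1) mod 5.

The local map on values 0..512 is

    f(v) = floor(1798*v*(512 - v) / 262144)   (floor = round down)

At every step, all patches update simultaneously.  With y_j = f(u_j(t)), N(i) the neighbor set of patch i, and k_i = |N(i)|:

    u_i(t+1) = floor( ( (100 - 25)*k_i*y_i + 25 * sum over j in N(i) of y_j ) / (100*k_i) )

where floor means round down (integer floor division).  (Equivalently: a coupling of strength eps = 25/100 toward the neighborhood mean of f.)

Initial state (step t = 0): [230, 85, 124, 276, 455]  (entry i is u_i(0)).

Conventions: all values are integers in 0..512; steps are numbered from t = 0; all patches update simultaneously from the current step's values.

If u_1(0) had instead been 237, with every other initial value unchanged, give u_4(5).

Simulating step by step:
t=0: [230, 237, 124, 276, 455]
t=1: [411, 431, 358, 397, 244]
t=2: [298, 262, 352, 338, 410]
t=3: [419, 439, 396, 386, 319]
t=4: [280, 237, 305, 341, 391]
t=5: [430, 445, 430, 393, 348]

Answer: u_4(5) = 348
Key observation: This trace re-runs the system from the modified initial state.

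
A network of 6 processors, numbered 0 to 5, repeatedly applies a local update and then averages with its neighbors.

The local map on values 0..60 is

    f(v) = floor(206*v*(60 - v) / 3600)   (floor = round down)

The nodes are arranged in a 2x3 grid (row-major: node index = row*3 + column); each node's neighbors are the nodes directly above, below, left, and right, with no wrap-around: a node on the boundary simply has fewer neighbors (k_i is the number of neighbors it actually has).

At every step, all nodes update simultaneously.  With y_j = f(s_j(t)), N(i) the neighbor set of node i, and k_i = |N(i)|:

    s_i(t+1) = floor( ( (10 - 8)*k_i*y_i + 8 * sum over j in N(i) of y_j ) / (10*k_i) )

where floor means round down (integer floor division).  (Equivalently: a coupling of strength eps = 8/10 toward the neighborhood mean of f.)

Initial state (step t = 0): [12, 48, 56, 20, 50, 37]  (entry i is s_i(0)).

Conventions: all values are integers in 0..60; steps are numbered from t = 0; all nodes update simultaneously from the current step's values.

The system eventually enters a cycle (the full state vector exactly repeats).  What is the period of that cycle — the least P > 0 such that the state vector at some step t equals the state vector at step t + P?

Answer: 4
Key observation: The state at step 4, [51, 51, 51, 51, 51, 51], reappears at step 8 — and no state repeats earlier — so the cycle the system enters has period 4.

Derivation:
t=0: [12, 48, 56, 20, 50, 37]
t=1: [37, 25, 34, 33, 38, 25]
t=2: [49, 48, 50, 48, 49, 48]
t=3: [31, 29, 31, 30, 31, 29]
t=4: [51, 51, 51, 51, 51, 51]
t=5: [26, 26, 26, 26, 26, 26]
t=6: [50, 50, 50, 50, 50, 50]
t=7: [28, 28, 28, 28, 28, 28]
t=8: [51, 51, 51, 51, 51, 51]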